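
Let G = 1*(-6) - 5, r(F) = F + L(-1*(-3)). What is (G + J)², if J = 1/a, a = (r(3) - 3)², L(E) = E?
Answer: 9604/81 ≈ 118.57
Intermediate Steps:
r(F) = 3 + F (r(F) = F - 1*(-3) = F + 3 = 3 + F)
G = -11 (G = -6 - 5 = -11)
a = 9 (a = ((3 + 3) - 3)² = (6 - 3)² = 3² = 9)
J = ⅑ (J = 1/9 = ⅑ ≈ 0.11111)
(G + J)² = (-11 + ⅑)² = (-98/9)² = 9604/81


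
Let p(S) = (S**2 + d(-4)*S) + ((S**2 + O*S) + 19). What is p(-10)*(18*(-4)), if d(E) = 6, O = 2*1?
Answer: -10008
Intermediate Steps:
O = 2
p(S) = 19 + 2*S**2 + 8*S (p(S) = (S**2 + 6*S) + ((S**2 + 2*S) + 19) = (S**2 + 6*S) + (19 + S**2 + 2*S) = 19 + 2*S**2 + 8*S)
p(-10)*(18*(-4)) = (19 + 2*(-10)**2 + 8*(-10))*(18*(-4)) = (19 + 2*100 - 80)*(-72) = (19 + 200 - 80)*(-72) = 139*(-72) = -10008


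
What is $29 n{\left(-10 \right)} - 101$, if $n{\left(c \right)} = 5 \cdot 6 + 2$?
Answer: $827$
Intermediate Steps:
$n{\left(c \right)} = 32$ ($n{\left(c \right)} = 30 + 2 = 32$)
$29 n{\left(-10 \right)} - 101 = 29 \cdot 32 - 101 = 928 - 101 = 827$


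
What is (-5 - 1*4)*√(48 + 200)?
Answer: -18*√62 ≈ -141.73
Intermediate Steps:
(-5 - 1*4)*√(48 + 200) = (-5 - 4)*√248 = -18*√62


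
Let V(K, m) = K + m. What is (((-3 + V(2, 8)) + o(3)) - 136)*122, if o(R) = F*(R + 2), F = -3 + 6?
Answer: -13908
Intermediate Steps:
F = 3
o(R) = 6 + 3*R (o(R) = 3*(R + 2) = 3*(2 + R) = 6 + 3*R)
(((-3 + V(2, 8)) + o(3)) - 136)*122 = (((-3 + (2 + 8)) + (6 + 3*3)) - 136)*122 = (((-3 + 10) + (6 + 9)) - 136)*122 = ((7 + 15) - 136)*122 = (22 - 136)*122 = -114*122 = -13908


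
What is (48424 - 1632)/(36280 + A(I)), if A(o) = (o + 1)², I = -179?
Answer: 11698/16991 ≈ 0.68848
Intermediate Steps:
A(o) = (1 + o)²
(48424 - 1632)/(36280 + A(I)) = (48424 - 1632)/(36280 + (1 - 179)²) = 46792/(36280 + (-178)²) = 46792/(36280 + 31684) = 46792/67964 = 46792*(1/67964) = 11698/16991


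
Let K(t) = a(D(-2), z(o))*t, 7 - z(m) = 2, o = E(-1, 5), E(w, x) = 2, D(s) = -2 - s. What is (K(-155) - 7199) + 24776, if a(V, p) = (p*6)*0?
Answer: 17577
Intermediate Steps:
o = 2
z(m) = 5 (z(m) = 7 - 1*2 = 7 - 2 = 5)
a(V, p) = 0 (a(V, p) = (6*p)*0 = 0)
K(t) = 0 (K(t) = 0*t = 0)
(K(-155) - 7199) + 24776 = (0 - 7199) + 24776 = -7199 + 24776 = 17577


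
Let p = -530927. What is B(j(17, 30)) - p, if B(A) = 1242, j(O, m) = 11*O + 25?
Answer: 532169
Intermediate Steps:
j(O, m) = 25 + 11*O
B(j(17, 30)) - p = 1242 - 1*(-530927) = 1242 + 530927 = 532169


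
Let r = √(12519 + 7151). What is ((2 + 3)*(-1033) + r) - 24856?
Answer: -30021 + √19670 ≈ -29881.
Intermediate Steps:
r = √19670 ≈ 140.25
((2 + 3)*(-1033) + r) - 24856 = ((2 + 3)*(-1033) + √19670) - 24856 = (5*(-1033) + √19670) - 24856 = (-5165 + √19670) - 24856 = -30021 + √19670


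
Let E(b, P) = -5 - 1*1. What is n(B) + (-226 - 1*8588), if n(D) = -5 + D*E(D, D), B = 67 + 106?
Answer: -9857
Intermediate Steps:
B = 173
E(b, P) = -6 (E(b, P) = -5 - 1 = -6)
n(D) = -5 - 6*D (n(D) = -5 + D*(-6) = -5 - 6*D)
n(B) + (-226 - 1*8588) = (-5 - 6*173) + (-226 - 1*8588) = (-5 - 1038) + (-226 - 8588) = -1043 - 8814 = -9857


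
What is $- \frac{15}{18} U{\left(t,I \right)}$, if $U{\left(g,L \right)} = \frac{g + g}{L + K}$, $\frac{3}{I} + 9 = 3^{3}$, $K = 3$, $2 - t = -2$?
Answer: $- \frac{40}{19} \approx -2.1053$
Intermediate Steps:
$t = 4$ ($t = 2 - -2 = 2 + 2 = 4$)
$I = \frac{1}{6}$ ($I = \frac{3}{-9 + 3^{3}} = \frac{3}{-9 + 27} = \frac{3}{18} = 3 \cdot \frac{1}{18} = \frac{1}{6} \approx 0.16667$)
$U{\left(g,L \right)} = \frac{2 g}{3 + L}$ ($U{\left(g,L \right)} = \frac{g + g}{L + 3} = \frac{2 g}{3 + L}$)
$- \frac{15}{18} U{\left(t,I \right)} = - \frac{15}{18} \cdot 2 \cdot 4 \frac{1}{3 + \frac{1}{6}} = \left(-15\right) \frac{1}{18} \cdot 2 \cdot 4 \frac{1}{\frac{19}{6}} = - \frac{5 \cdot 2 \cdot 4 \cdot \frac{6}{19}}{6} = \left(- \frac{5}{6}\right) \frac{48}{19} = - \frac{40}{19}$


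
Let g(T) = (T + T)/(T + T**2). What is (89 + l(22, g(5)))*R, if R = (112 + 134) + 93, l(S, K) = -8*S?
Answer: -29493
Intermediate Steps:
g(T) = 2*T/(T + T**2) (g(T) = (2*T)/(T + T**2) = 2*T/(T + T**2))
R = 339 (R = 246 + 93 = 339)
(89 + l(22, g(5)))*R = (89 - 8*22)*339 = (89 - 176)*339 = -87*339 = -29493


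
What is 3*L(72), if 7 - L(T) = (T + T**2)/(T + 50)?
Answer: -6603/61 ≈ -108.25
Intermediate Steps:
L(T) = 7 - (T + T**2)/(50 + T) (L(T) = 7 - (T + T**2)/(T + 50) = 7 - (T + T**2)/(50 + T))
3*L(72) = 3*((350 - 1*72**2 + 6*72)/(50 + 72)) = 3*((350 - 1*5184 + 432)/122) = 3*((350 - 5184 + 432)/122) = 3*((1/122)*(-4402)) = 3*(-2201/61) = -6603/61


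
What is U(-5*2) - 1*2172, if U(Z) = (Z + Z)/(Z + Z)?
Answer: -2171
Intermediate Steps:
U(Z) = 1 (U(Z) = (2*Z)/((2*Z)) = (2*Z)*(1/(2*Z)) = 1)
U(-5*2) - 1*2172 = 1 - 1*2172 = 1 - 2172 = -2171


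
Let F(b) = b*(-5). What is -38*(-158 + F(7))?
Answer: 7334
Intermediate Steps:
F(b) = -5*b
-38*(-158 + F(7)) = -38*(-158 - 5*7) = -38*(-158 - 35) = -38*(-193) = 7334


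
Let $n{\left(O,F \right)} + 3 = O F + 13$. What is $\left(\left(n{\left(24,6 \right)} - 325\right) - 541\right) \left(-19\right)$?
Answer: $13528$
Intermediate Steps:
$n{\left(O,F \right)} = 10 + F O$ ($n{\left(O,F \right)} = -3 + \left(O F + 13\right) = -3 + \left(F O + 13\right) = -3 + \left(13 + F O\right) = 10 + F O$)
$\left(\left(n{\left(24,6 \right)} - 325\right) - 541\right) \left(-19\right) = \left(\left(\left(10 + 6 \cdot 24\right) - 325\right) - 541\right) \left(-19\right) = \left(\left(\left(10 + 144\right) - 325\right) - 541\right) \left(-19\right) = \left(\left(154 - 325\right) - 541\right) \left(-19\right) = \left(-171 - 541\right) \left(-19\right) = \left(-712\right) \left(-19\right) = 13528$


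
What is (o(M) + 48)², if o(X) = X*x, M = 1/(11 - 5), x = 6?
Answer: 2401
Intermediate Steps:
M = ⅙ (M = 1/6 = ⅙ ≈ 0.16667)
o(X) = 6*X (o(X) = X*6 = 6*X)
(o(M) + 48)² = (6*(⅙) + 48)² = (1 + 48)² = 49² = 2401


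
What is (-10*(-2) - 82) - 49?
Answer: -111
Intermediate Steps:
(-10*(-2) - 82) - 49 = (20 - 82) - 49 = -62 - 49 = -111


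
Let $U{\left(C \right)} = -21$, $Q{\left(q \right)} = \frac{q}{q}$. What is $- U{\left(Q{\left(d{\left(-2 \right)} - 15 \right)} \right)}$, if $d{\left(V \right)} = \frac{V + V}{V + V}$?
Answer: $21$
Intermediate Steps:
$d{\left(V \right)} = 1$ ($d{\left(V \right)} = \frac{2 V}{2 V} = 2 V \frac{1}{2 V} = 1$)
$Q{\left(q \right)} = 1$
$- U{\left(Q{\left(d{\left(-2 \right)} - 15 \right)} \right)} = \left(-1\right) \left(-21\right) = 21$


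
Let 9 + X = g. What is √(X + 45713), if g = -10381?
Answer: √35323 ≈ 187.94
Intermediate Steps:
X = -10390 (X = -9 - 10381 = -10390)
√(X + 45713) = √(-10390 + 45713) = √35323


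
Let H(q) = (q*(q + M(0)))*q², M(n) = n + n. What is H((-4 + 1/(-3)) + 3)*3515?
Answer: 899840/81 ≈ 11109.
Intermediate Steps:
M(n) = 2*n
H(q) = q⁴ (H(q) = (q*(q + 2*0))*q² = (q*(q + 0))*q² = (q*q)*q² = q²*q² = q⁴)
H((-4 + 1/(-3)) + 3)*3515 = ((-4 + 1/(-3)) + 3)⁴*3515 = ((-4 - ⅓) + 3)⁴*3515 = (-13/3 + 3)⁴*3515 = (-4/3)⁴*3515 = (256/81)*3515 = 899840/81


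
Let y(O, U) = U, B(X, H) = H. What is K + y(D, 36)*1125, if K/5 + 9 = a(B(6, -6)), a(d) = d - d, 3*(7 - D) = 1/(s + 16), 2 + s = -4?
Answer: 40455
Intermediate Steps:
s = -6 (s = -2 - 4 = -6)
D = 209/30 (D = 7 - 1/(3*(-6 + 16)) = 7 - ⅓/10 = 7 - ⅓*⅒ = 7 - 1/30 = 209/30 ≈ 6.9667)
a(d) = 0
K = -45 (K = -45 + 5*0 = -45 + 0 = -45)
K + y(D, 36)*1125 = -45 + 36*1125 = -45 + 40500 = 40455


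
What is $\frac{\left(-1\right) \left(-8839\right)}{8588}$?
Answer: $\frac{8839}{8588} \approx 1.0292$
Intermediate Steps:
$\frac{\left(-1\right) \left(-8839\right)}{8588} = 8839 \cdot \frac{1}{8588} = \frac{8839}{8588}$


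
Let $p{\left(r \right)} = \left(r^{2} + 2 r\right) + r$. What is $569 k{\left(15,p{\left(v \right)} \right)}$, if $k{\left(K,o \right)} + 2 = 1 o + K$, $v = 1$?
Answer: $9673$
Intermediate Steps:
$p{\left(r \right)} = r^{2} + 3 r$
$k{\left(K,o \right)} = -2 + K + o$ ($k{\left(K,o \right)} = -2 + \left(1 o + K\right) = -2 + \left(o + K\right) = -2 + \left(K + o\right) = -2 + K + o$)
$569 k{\left(15,p{\left(v \right)} \right)} = 569 \left(-2 + 15 + 1 \left(3 + 1\right)\right) = 569 \left(-2 + 15 + 1 \cdot 4\right) = 569 \left(-2 + 15 + 4\right) = 569 \cdot 17 = 9673$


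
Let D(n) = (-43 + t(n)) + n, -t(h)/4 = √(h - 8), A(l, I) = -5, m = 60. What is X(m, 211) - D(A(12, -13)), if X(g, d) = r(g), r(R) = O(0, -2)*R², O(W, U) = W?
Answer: 48 + 4*I*√13 ≈ 48.0 + 14.422*I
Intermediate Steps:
t(h) = -4*√(-8 + h) (t(h) = -4*√(h - 8) = -4*√(-8 + h))
D(n) = -43 + n - 4*√(-8 + n) (D(n) = (-43 - 4*√(-8 + n)) + n = -43 + n - 4*√(-8 + n))
r(R) = 0 (r(R) = 0*R² = 0)
X(g, d) = 0
X(m, 211) - D(A(12, -13)) = 0 - (-43 - 5 - 4*√(-8 - 5)) = 0 - (-43 - 5 - 4*I*√13) = 0 - (-48 - 4*I*√13) = 0 + (48 + 4*I*√13) = 48 + 4*I*√13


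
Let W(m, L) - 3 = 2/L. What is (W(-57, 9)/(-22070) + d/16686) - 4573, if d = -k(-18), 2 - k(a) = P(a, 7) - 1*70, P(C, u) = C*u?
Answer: -31186249909/6819630 ≈ -4573.0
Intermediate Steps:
W(m, L) = 3 + 2/L
k(a) = 72 - 7*a (k(a) = 2 - (a*7 - 1*70) = 2 - (7*a - 70) = 2 - (-70 + 7*a) = 2 + (70 - 7*a) = 72 - 7*a)
d = -198 (d = -(72 - 7*(-18)) = -(72 + 126) = -1*198 = -198)
(W(-57, 9)/(-22070) + d/16686) - 4573 = ((3 + 2/9)/(-22070) - 198/16686) - 4573 = ((3 + 2*(1/9))*(-1/22070) - 198*1/16686) - 4573 = ((3 + 2/9)*(-1/22070) - 11/927) - 4573 = ((29/9)*(-1/22070) - 11/927) - 4573 = (-29/198630 - 11/927) - 4573 = -81919/6819630 - 4573 = -31186249909/6819630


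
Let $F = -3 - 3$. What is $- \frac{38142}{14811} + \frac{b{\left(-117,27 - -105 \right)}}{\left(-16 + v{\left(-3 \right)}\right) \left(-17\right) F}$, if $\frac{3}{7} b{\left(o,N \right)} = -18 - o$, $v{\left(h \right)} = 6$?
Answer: $- \frac{4702909}{1678580} \approx -2.8017$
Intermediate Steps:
$F = -6$
$b{\left(o,N \right)} = -42 - \frac{7 o}{3}$ ($b{\left(o,N \right)} = \frac{7 \left(-18 - o\right)}{3} = -42 - \frac{7 o}{3}$)
$- \frac{38142}{14811} + \frac{b{\left(-117,27 - -105 \right)}}{\left(-16 + v{\left(-3 \right)}\right) \left(-17\right) F} = - \frac{38142}{14811} + \frac{-42 - -273}{\left(-16 + 6\right) \left(-17\right) \left(-6\right)} = \left(-38142\right) \frac{1}{14811} + \frac{-42 + 273}{\left(-10\right) \left(-17\right) \left(-6\right)} = - \frac{12714}{4937} + \frac{231}{170 \left(-6\right)} = - \frac{12714}{4937} + \frac{231}{-1020} = - \frac{12714}{4937} + 231 \left(- \frac{1}{1020}\right) = - \frac{12714}{4937} - \frac{77}{340} = - \frac{4702909}{1678580}$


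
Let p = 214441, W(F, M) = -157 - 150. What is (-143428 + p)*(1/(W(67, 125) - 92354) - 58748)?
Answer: -128856601962859/30887 ≈ -4.1719e+9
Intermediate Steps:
W(F, M) = -307
(-143428 + p)*(1/(W(67, 125) - 92354) - 58748) = (-143428 + 214441)*(1/(-307 - 92354) - 58748) = 71013*(1/(-92661) - 58748) = 71013*(-1/92661 - 58748) = 71013*(-5443648429/92661) = -128856601962859/30887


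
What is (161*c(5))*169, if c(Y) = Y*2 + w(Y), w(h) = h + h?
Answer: 544180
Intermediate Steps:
w(h) = 2*h
c(Y) = 4*Y (c(Y) = Y*2 + 2*Y = 2*Y + 2*Y = 4*Y)
(161*c(5))*169 = (161*(4*5))*169 = (161*20)*169 = 3220*169 = 544180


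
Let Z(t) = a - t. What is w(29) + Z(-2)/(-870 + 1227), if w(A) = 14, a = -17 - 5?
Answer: 4978/357 ≈ 13.944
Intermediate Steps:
a = -22
Z(t) = -22 - t
w(29) + Z(-2)/(-870 + 1227) = 14 + (-22 - 1*(-2))/(-870 + 1227) = 14 + (-22 + 2)/357 = 14 + (1/357)*(-20) = 14 - 20/357 = 4978/357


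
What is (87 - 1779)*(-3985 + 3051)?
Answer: 1580328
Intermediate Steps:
(87 - 1779)*(-3985 + 3051) = -1692*(-934) = 1580328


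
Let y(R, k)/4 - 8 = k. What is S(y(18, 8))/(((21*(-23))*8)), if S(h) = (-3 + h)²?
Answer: -3721/3864 ≈ -0.96299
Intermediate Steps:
y(R, k) = 32 + 4*k
S(y(18, 8))/(((21*(-23))*8)) = (-3 + (32 + 4*8))²/(((21*(-23))*8)) = (-3 + (32 + 32))²/((-483*8)) = (-3 + 64)²/(-3864) = 61²*(-1/3864) = 3721*(-1/3864) = -3721/3864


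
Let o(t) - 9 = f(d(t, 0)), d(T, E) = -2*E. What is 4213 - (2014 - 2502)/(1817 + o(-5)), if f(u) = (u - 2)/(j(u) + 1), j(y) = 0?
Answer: 960625/228 ≈ 4213.3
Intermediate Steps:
f(u) = -2 + u (f(u) = (u - 2)/(0 + 1) = (-2 + u)/1 = (-2 + u)*1 = -2 + u)
o(t) = 7 (o(t) = 9 + (-2 - 2*0) = 9 + (-2 + 0) = 9 - 2 = 7)
4213 - (2014 - 2502)/(1817 + o(-5)) = 4213 - (2014 - 2502)/(1817 + 7) = 4213 - (-488)/1824 = 4213 - 1*(-61/228) = 4213 + 61/228 = 960625/228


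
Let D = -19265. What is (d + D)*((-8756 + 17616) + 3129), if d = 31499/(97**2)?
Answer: -2172801070254/9409 ≈ -2.3093e+8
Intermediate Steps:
d = 31499/9409 ≈ 3.3478
(d + D)*((-8756 + 17616) + 3129) = (31499/9409 - 19265)*((-8756 + 17616) + 3129) = -181232886*(8860 + 3129)/9409 = -181232886/9409*11989 = -2172801070254/9409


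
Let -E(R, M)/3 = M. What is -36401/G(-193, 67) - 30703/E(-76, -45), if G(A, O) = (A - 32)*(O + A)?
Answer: -6484031/28350 ≈ -228.71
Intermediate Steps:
G(A, O) = (-32 + A)*(A + O)
E(R, M) = -3*M
-36401/G(-193, 67) - 30703/E(-76, -45) = -36401/((-193)² - 32*(-193) - 32*67 - 193*67) - 30703/((-3*(-45))) = -36401/(37249 + 6176 - 2144 - 12931) - 30703/135 = -36401/28350 - 30703*1/135 = -36401*1/28350 - 30703/135 = -36401/28350 - 30703/135 = -6484031/28350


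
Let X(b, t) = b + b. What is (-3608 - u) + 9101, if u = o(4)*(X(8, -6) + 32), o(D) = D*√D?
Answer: 5109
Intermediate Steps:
X(b, t) = 2*b
o(D) = D^(3/2)
u = 384 (u = 4^(3/2)*(2*8 + 32) = 8*(16 + 32) = 8*48 = 384)
(-3608 - u) + 9101 = (-3608 - 1*384) + 9101 = (-3608 - 384) + 9101 = -3992 + 9101 = 5109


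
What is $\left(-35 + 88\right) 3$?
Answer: $159$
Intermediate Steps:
$\left(-35 + 88\right) 3 = 53 \cdot 3 = 159$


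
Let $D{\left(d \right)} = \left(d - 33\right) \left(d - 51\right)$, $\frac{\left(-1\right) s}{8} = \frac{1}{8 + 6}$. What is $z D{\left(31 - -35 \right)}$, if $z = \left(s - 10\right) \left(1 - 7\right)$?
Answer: $\frac{219780}{7} \approx 31397.0$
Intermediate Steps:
$s = - \frac{4}{7}$ ($s = - \frac{8}{8 + 6} = - \frac{8}{14} = \left(-8\right) \frac{1}{14} = - \frac{4}{7} \approx -0.57143$)
$D{\left(d \right)} = \left(-51 + d\right) \left(-33 + d\right)$ ($D{\left(d \right)} = \left(-33 + d\right) \left(-51 + d\right) = \left(-51 + d\right) \left(-33 + d\right)$)
$z = \frac{444}{7}$ ($z = \left(- \frac{4}{7} - 10\right) \left(1 - 7\right) = \left(- \frac{74}{7}\right) \left(-6\right) = \frac{444}{7} \approx 63.429$)
$z D{\left(31 - -35 \right)} = \frac{444 \left(1683 + \left(31 - -35\right)^{2} - 84 \left(31 - -35\right)\right)}{7} = \frac{444 \left(1683 + \left(31 + 35\right)^{2} - 84 \left(31 + 35\right)\right)}{7} = \frac{444 \left(1683 + 66^{2} - 5544\right)}{7} = \frac{444 \left(1683 + 4356 - 5544\right)}{7} = \frac{444}{7} \cdot 495 = \frac{219780}{7}$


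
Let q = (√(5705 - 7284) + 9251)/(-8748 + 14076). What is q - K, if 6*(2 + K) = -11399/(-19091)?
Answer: 369922225/101716848 + I*√1579/5328 ≈ 3.6368 + 0.0074581*I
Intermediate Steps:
q = 9251/5328 + I*√1579/5328 (q = (√(-1579) + 9251)/5328 = (I*√1579 + 9251)*(1/5328) = (9251 + I*√1579)*(1/5328) = 9251/5328 + I*√1579/5328 ≈ 1.7363 + 0.0074581*I)
K = -217693/114546 (K = -2 + (-11399/(-19091))/6 = -2 + (-11399*(-1/19091))/6 = -2 + (⅙)*(11399/19091) = -2 + 11399/114546 = -217693/114546 ≈ -1.9005)
q - K = (9251/5328 + I*√1579/5328) - 1*(-217693/114546) = (9251/5328 + I*√1579/5328) + 217693/114546 = 369922225/101716848 + I*√1579/5328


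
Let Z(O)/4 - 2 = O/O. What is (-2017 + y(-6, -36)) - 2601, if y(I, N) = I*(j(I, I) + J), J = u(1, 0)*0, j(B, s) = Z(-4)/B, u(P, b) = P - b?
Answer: -4606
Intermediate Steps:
Z(O) = 12 (Z(O) = 8 + 4*(O/O) = 8 + 4*1 = 8 + 4 = 12)
j(B, s) = 12/B
J = 0 (J = (1 - 1*0)*0 = (1 + 0)*0 = 1*0 = 0)
y(I, N) = 12 (y(I, N) = I*(12/I + 0) = I*(12/I) = 12)
(-2017 + y(-6, -36)) - 2601 = (-2017 + 12) - 2601 = -2005 - 2601 = -4606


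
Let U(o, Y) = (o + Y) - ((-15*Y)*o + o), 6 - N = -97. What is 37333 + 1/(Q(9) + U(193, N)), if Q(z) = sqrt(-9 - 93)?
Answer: 1660865483719303/44487865523 - I*sqrt(102)/88975731046 ≈ 37333.0 - 1.1351e-10*I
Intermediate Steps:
N = 103 (N = 6 - 1*(-97) = 6 + 97 = 103)
Q(z) = I*sqrt(102) (Q(z) = sqrt(-102) = I*sqrt(102))
U(o, Y) = Y + 15*Y*o (U(o, Y) = (Y + o) - (-15*Y*o + o) = (Y + o) - (o - 15*Y*o) = (Y + o) + (-o + 15*Y*o) = Y + 15*Y*o)
37333 + 1/(Q(9) + U(193, N)) = 37333 + 1/(I*sqrt(102) + 103*(1 + 15*193)) = 37333 + 1/(I*sqrt(102) + 103*(1 + 2895)) = 37333 + 1/(I*sqrt(102) + 103*2896) = 37333 + 1/(I*sqrt(102) + 298288) = 37333 + 1/(298288 + I*sqrt(102))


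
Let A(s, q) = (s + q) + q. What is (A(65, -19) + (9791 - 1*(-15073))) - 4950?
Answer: 19941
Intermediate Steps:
A(s, q) = s + 2*q (A(s, q) = (q + s) + q = s + 2*q)
(A(65, -19) + (9791 - 1*(-15073))) - 4950 = ((65 + 2*(-19)) + (9791 - 1*(-15073))) - 4950 = ((65 - 38) + (9791 + 15073)) - 4950 = (27 + 24864) - 4950 = 24891 - 4950 = 19941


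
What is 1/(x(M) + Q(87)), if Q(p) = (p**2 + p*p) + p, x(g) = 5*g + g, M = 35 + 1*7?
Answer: 1/15477 ≈ 6.4612e-5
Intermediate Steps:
M = 42 (M = 35 + 7 = 42)
x(g) = 6*g
Q(p) = p + 2*p**2 (Q(p) = (p**2 + p**2) + p = 2*p**2 + p = p + 2*p**2)
1/(x(M) + Q(87)) = 1/(6*42 + 87*(1 + 2*87)) = 1/(252 + 87*(1 + 174)) = 1/(252 + 87*175) = 1/(252 + 15225) = 1/15477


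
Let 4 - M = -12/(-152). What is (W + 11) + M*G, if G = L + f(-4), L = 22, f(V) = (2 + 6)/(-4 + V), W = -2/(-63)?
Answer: 223537/2394 ≈ 93.374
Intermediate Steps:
W = 2/63 (W = -2*(-1/63) = 2/63 ≈ 0.031746)
f(V) = 8/(-4 + V)
M = 149/38 (M = 4 - (-12)/(-152) = 4 - (-12)*(-1)/152 = 4 - 1*3/38 = 4 - 3/38 = 149/38 ≈ 3.9211)
G = 21 (G = 22 + 8/(-4 - 4) = 22 + 8/(-8) = 22 + 8*(-⅛) = 22 - 1 = 21)
(W + 11) + M*G = (2/63 + 11) + (149/38)*21 = 695/63 + 3129/38 = 223537/2394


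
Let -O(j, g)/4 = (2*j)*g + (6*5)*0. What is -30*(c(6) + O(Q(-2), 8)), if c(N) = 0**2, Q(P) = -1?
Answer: -1920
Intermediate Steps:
O(j, g) = -8*g*j (O(j, g) = -4*((2*j)*g + (6*5)*0) = -4*(2*g*j + 30*0) = -4*(2*g*j + 0) = -8*g*j)
c(N) = 0
-30*(c(6) + O(Q(-2), 8)) = -30*(0 - 8*8*(-1)) = -30*(0 + 64) = -30*64 = -1920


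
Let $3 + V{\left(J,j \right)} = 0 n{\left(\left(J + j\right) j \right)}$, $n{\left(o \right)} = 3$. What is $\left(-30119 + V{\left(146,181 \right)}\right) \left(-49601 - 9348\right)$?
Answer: $1775661778$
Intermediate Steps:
$V{\left(J,j \right)} = -3$ ($V{\left(J,j \right)} = -3 + 0 \cdot 3 = -3 + 0 = -3$)
$\left(-30119 + V{\left(146,181 \right)}\right) \left(-49601 - 9348\right) = \left(-30119 - 3\right) \left(-49601 - 9348\right) = \left(-30122\right) \left(-58949\right) = 1775661778$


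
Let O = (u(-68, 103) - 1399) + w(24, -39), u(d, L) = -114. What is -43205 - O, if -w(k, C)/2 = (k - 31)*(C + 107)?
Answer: -42644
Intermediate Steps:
w(k, C) = -2*(-31 + k)*(107 + C) (w(k, C) = -2*(k - 31)*(C + 107) = -2*(-31 + k)*(107 + C))
O = -561 (O = (-114 - 1399) + (6634 - 214*24 + 62*(-39) - 2*(-39)*24) = -1513 + (6634 - 5136 - 2418 + 1872) = -1513 + 952 = -561)
-43205 - O = -43205 - 1*(-561) = -43205 + 561 = -42644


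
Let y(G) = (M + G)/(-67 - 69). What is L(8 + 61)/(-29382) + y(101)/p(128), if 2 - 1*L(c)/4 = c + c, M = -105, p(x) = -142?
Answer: 1298525/70928148 ≈ 0.018308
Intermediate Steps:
y(G) = 105/136 - G/136 (y(G) = (-105 + G)/(-67 - 69) = (-105 + G)/(-136) = (-105 + G)*(-1/136) = 105/136 - G/136)
L(c) = 8 - 8*c (L(c) = 8 - 4*(c + c) = 8 - 8*c)
L(8 + 61)/(-29382) + y(101)/p(128) = (8 - 8*(8 + 61))/(-29382) + (105/136 - 1/136*101)/(-142) = (8 - 8*69)*(-1/29382) + (105/136 - 101/136)*(-1/142) = (8 - 552)*(-1/29382) + (1/34)*(-1/142) = -544*(-1/29382) - 1/4828 = 272/14691 - 1/4828 = 1298525/70928148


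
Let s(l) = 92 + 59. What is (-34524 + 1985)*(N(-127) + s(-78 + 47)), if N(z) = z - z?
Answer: -4913389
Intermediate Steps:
s(l) = 151
N(z) = 0
(-34524 + 1985)*(N(-127) + s(-78 + 47)) = (-34524 + 1985)*(0 + 151) = -32539*151 = -4913389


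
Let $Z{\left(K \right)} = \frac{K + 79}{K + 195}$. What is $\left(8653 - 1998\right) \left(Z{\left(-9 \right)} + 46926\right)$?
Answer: $\frac{29043438215}{93} \approx 3.1229 \cdot 10^{8}$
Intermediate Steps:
$Z{\left(K \right)} = \frac{79 + K}{195 + K}$
$\left(8653 - 1998\right) \left(Z{\left(-9 \right)} + 46926\right) = \left(8653 - 1998\right) \left(\frac{79 - 9}{195 - 9} + 46926\right) = 6655 \left(\frac{1}{186} \cdot 70 + 46926\right) = 6655 \left(\frac{35}{93} + 46926\right) = 6655 \cdot \frac{4364153}{93} = \frac{29043438215}{93}$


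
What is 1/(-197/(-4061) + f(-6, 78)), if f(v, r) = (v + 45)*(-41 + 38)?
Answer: -4061/474940 ≈ -0.0085506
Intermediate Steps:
f(v, r) = -135 - 3*v (f(v, r) = (45 + v)*(-3) = -135 - 3*v)
1/(-197/(-4061) + f(-6, 78)) = 1/(-197/(-4061) + (-135 - 3*(-6))) = 1/(-197*(-1/4061) + (-135 + 18)) = 1/(197/4061 - 117) = 1/(-474940/4061) = -4061/474940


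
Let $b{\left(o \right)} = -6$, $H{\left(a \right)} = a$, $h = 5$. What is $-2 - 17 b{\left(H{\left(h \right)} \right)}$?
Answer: $100$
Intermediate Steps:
$-2 - 17 b{\left(H{\left(h \right)} \right)} = -2 - -102 = -2 + 102 = 100$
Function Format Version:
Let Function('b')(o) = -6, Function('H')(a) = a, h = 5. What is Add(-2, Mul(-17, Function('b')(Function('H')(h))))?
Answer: 100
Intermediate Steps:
Add(-2, Mul(-17, Function('b')(Function('H')(h)))) = Add(-2, Mul(-17, -6)) = Add(-2, 102) = 100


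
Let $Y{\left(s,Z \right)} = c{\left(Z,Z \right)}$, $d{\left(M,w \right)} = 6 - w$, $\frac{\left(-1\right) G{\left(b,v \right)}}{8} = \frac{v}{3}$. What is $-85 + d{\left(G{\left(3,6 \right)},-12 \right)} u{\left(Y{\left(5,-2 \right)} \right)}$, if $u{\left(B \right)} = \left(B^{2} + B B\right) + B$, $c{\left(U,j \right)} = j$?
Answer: $23$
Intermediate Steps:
$G{\left(b,v \right)} = - \frac{8 v}{3}$ ($G{\left(b,v \right)} = - 8 \frac{v}{3} = - \frac{8 v}{3}$)
$Y{\left(s,Z \right)} = Z$
$u{\left(B \right)} = B + 2 B^{2}$ ($u{\left(B \right)} = \left(B^{2} + B^{2}\right) + B = 2 B^{2} + B = B + 2 B^{2}$)
$-85 + d{\left(G{\left(3,6 \right)},-12 \right)} u{\left(Y{\left(5,-2 \right)} \right)} = -85 + \left(6 - -12\right) \left(- 2 \left(1 + 2 \left(-2\right)\right)\right) = -85 + \left(6 + 12\right) \left(- 2 \left(1 - 4\right)\right) = -85 + 18 \left(\left(-2\right) \left(-3\right)\right) = -85 + 18 \cdot 6 = -85 + 108 = 23$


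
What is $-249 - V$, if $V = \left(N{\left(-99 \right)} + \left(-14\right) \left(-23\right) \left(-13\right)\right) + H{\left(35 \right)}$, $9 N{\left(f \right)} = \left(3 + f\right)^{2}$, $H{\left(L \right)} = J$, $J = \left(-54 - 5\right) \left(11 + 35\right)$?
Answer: $5627$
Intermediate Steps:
$J = -2714$ ($J = \left(-59\right) 46 = -2714$)
$H{\left(L \right)} = -2714$
$N{\left(f \right)} = \frac{\left(3 + f\right)^{2}}{9}$
$V = -5876$ ($V = \left(\frac{\left(3 - 99\right)^{2}}{9} + \left(-14\right) \left(-23\right) \left(-13\right)\right) - 2714 = \left(\frac{\left(-96\right)^{2}}{9} + 322 \left(-13\right)\right) - 2714 = \left(\frac{1}{9} \cdot 9216 - 4186\right) - 2714 = \left(1024 - 4186\right) - 2714 = -3162 - 2714 = -5876$)
$-249 - V = -249 - -5876 = -249 + 5876 = 5627$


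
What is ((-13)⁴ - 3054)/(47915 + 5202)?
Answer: 25507/53117 ≈ 0.48020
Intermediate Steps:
((-13)⁴ - 3054)/(47915 + 5202) = (28561 - 3054)/53117 = 25507*(1/53117) = 25507/53117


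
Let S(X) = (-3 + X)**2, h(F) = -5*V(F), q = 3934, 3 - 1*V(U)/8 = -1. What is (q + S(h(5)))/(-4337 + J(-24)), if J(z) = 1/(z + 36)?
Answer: -366036/52043 ≈ -7.0333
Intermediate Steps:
V(U) = 32 (V(U) = 24 - 8*(-1) = 24 + 8 = 32)
J(z) = 1/(36 + z)
h(F) = -160 (h(F) = -5*32 = -160)
(q + S(h(5)))/(-4337 + J(-24)) = (3934 + (-3 - 160)**2)/(-4337 + 1/(36 - 24)) = (3934 + (-163)**2)/(-4337 + 1/12) = (3934 + 26569)/(-4337 + 1/12) = 30503/(-52043/12) = 30503*(-12/52043) = -366036/52043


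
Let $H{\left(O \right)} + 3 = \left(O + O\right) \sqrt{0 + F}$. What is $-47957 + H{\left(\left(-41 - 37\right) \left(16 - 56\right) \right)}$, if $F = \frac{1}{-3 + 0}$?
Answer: $-47960 + 2080 i \sqrt{3} \approx -47960.0 + 3602.7 i$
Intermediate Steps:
$F = - \frac{1}{3}$ ($F = \frac{1}{-3} = - \frac{1}{3} \approx -0.33333$)
$H{\left(O \right)} = -3 + \frac{2 i O \sqrt{3}}{3}$ ($H{\left(O \right)} = -3 + \left(O + O\right) \sqrt{0 - \frac{1}{3}} = -3 + 2 O \sqrt{- \frac{1}{3}} = -3 + 2 O \frac{i \sqrt{3}}{3} = -3 + \frac{2 i O \sqrt{3}}{3}$)
$-47957 + H{\left(\left(-41 - 37\right) \left(16 - 56\right) \right)} = -47957 - \left(3 - \frac{2 i \left(-41 - 37\right) \left(16 - 56\right) \sqrt{3}}{3}\right) = -47957 - \left(3 - \frac{2 i \left(\left(-78\right) \left(-40\right)\right) \sqrt{3}}{3}\right) = -47957 - \left(3 - \frac{2}{3} i 3120 \sqrt{3}\right) = -47957 - \left(3 - 2080 i \sqrt{3}\right) = -47960 + 2080 i \sqrt{3}$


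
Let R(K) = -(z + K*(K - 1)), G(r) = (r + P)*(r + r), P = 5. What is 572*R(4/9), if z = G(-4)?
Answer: 382096/81 ≈ 4717.2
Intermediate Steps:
G(r) = 2*r*(5 + r) (G(r) = (r + 5)*(r + r) = (5 + r)*(2*r) = 2*r*(5 + r))
z = -8 (z = 2*(-4)*(5 - 4) = 2*(-4)*1 = -8)
R(K) = 8 - K*(-1 + K) (R(K) = -(-8 + K*(K - 1)) = -(-8 + K*(-1 + K)) = 8 - K*(-1 + K))
572*R(4/9) = 572*(8 + 4/9 - (4/9)²) = 572*(8 + 4/9 - 1*16/81) = 572*(8 + 4/9 - 16/81) = 572*(668/81) = 382096/81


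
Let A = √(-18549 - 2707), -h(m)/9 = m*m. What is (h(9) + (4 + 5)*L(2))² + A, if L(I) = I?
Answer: 505521 + 2*I*√5314 ≈ 5.0552e+5 + 145.79*I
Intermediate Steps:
h(m) = -9*m² (h(m) = -9*m*m = -9*m²)
A = 2*I*√5314 (A = √(-21256) = 2*I*√5314 ≈ 145.79*I)
(h(9) + (4 + 5)*L(2))² + A = (-9*9² + (4 + 5)*2)² + 2*I*√5314 = (-9*81 + 9*2)² + 2*I*√5314 = (-729 + 18)² + 2*I*√5314 = (-711)² + 2*I*√5314 = 505521 + 2*I*√5314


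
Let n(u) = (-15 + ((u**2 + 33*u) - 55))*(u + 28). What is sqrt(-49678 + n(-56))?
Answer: I*sqrt(83782) ≈ 289.45*I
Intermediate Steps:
n(u) = (28 + u)*(-70 + u**2 + 33*u) (n(u) = (-15 + (-55 + u**2 + 33*u))*(28 + u) = (-70 + u**2 + 33*u)*(28 + u) = (28 + u)*(-70 + u**2 + 33*u))
sqrt(-49678 + n(-56)) = sqrt(-49678 + (-1960 + (-56)**3 + 61*(-56)**2 + 854*(-56))) = sqrt(-49678 + (-1960 - 175616 + 61*3136 - 47824)) = sqrt(-49678 + (-1960 - 175616 + 191296 - 47824)) = sqrt(-49678 - 34104) = sqrt(-83782) = I*sqrt(83782)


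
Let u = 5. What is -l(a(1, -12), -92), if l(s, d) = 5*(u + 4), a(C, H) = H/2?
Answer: -45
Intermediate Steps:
a(C, H) = H/2 (a(C, H) = H*(1/2) = H/2)
l(s, d) = 45 (l(s, d) = 5*(5 + 4) = 5*9 = 45)
-l(a(1, -12), -92) = -1*45 = -45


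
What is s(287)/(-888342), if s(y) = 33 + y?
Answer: -160/444171 ≈ -0.00036022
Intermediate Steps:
s(287)/(-888342) = (33 + 287)/(-888342) = 320*(-1/888342) = -160/444171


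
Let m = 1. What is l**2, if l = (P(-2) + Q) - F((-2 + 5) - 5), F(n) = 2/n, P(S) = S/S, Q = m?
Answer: 9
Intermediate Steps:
Q = 1
P(S) = 1
l = 3 (l = (1 + 1) - 2/((-2 + 5) - 5) = 2 - 2/(3 - 5) = 2 - 2/(-2) = 2 - 2*(-1)/2 = 2 - 1*(-1) = 2 + 1 = 3)
l**2 = 3**2 = 9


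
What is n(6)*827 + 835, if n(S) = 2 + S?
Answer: 7451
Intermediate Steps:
n(6)*827 + 835 = (2 + 6)*827 + 835 = 8*827 + 835 = 6616 + 835 = 7451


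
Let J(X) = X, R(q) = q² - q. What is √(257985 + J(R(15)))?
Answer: √258195 ≈ 508.13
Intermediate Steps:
√(257985 + J(R(15))) = √(257985 + 15*(-1 + 15)) = √(257985 + 15*14) = √(257985 + 210) = √258195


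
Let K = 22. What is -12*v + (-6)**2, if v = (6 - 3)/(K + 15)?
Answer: 1296/37 ≈ 35.027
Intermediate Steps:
v = 3/37 (v = (6 - 3)/(22 + 15) = 3/37 ≈ 0.081081)
-12*v + (-6)**2 = -12*3/37 + (-6)**2 = -36/37 + 36 = 1296/37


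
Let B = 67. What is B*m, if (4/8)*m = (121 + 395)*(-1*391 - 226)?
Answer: -42661848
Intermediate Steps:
m = -636744 (m = 2*((121 + 395)*(-1*391 - 226)) = 2*(516*(-391 - 226)) = 2*(516*(-617)) = 2*(-318372) = -636744)
B*m = 67*(-636744) = -42661848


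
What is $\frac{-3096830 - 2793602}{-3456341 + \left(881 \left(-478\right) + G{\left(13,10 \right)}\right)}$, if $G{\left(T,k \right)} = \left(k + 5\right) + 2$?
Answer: $\frac{2945216}{1938721} \approx 1.5192$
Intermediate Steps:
$G{\left(T,k \right)} = 7 + k$ ($G{\left(T,k \right)} = \left(5 + k\right) + 2 = 7 + k$)
$\frac{-3096830 - 2793602}{-3456341 + \left(881 \left(-478\right) + G{\left(13,10 \right)}\right)} = \frac{-3096830 - 2793602}{-3456341 + \left(881 \left(-478\right) + \left(7 + 10\right)\right)} = - \frac{5890432}{-3456341 + \left(-421118 + 17\right)} = - \frac{5890432}{-3456341 - 421101} = - \frac{5890432}{-3877442} = \left(-5890432\right) \left(- \frac{1}{3877442}\right) = \frac{2945216}{1938721}$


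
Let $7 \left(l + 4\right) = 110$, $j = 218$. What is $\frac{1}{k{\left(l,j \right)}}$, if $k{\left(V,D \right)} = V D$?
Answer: $\frac{7}{17876} \approx 0.00039159$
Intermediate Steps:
$l = \frac{82}{7}$ ($l = -4 + \frac{1}{7} \cdot 110 = -4 + \frac{110}{7} = \frac{82}{7} \approx 11.714$)
$k{\left(V,D \right)} = D V$
$\frac{1}{k{\left(l,j \right)}} = \frac{1}{218 \cdot \frac{82}{7}} = \frac{1}{\frac{17876}{7}} = \frac{7}{17876}$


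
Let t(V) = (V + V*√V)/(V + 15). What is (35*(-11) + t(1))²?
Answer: 9480241/64 ≈ 1.4813e+5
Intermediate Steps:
t(V) = (V + V^(3/2))/(15 + V)
(35*(-11) + t(1))² = (35*(-11) + (1 + 1^(3/2))/(15 + 1))² = (-385 + (1 + 1)/16)² = (-385 + (1/16)*2)² = (-385 + ⅛)² = (-3079/8)² = 9480241/64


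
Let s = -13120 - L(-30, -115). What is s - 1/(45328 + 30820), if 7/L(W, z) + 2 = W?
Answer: -7992360829/609184 ≈ -13120.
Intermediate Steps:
L(W, z) = 7/(-2 + W)
s = -419833/32 (s = -13120 - 7/(-2 - 30) = -13120 - 7/(-32) = -13120 - 7*(-1)/32 = -13120 - 1*(-7/32) = -13120 + 7/32 = -419833/32 ≈ -13120.)
s - 1/(45328 + 30820) = -419833/32 - 1/(45328 + 30820) = -419833/32 - 1/76148 = -7992360829/609184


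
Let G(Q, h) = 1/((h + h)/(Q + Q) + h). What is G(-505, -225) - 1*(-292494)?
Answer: 6633763819/22680 ≈ 2.9249e+5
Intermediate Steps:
G(Q, h) = 1/(h + h/Q) (G(Q, h) = 1/((2*h)/((2*Q)) + h) = 1/((2*h)*(1/(2*Q)) + h) = 1/(h/Q + h) = 1/(h + h/Q))
G(-505, -225) - 1*(-292494) = -505/(-225*(1 - 505)) - 1*(-292494) = -505*(-1/225)/(-504) + 292494 = -505*(-1/225)*(-1/504) + 292494 = -101/22680 + 292494 = 6633763819/22680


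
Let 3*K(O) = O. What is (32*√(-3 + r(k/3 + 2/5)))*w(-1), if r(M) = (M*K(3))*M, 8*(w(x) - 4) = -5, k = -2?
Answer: 36*I*√659/5 ≈ 184.83*I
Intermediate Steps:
w(x) = 27/8 (w(x) = 4 + (⅛)*(-5) = 4 - 5/8 = 27/8)
K(O) = O/3
r(M) = M² (r(M) = (M*((⅓)*3))*M = (M*1)*M = M*M = M²)
(32*√(-3 + r(k/3 + 2/5)))*w(-1) = (32*√(-3 + (-2/3 + 2/5)²))*(27/8) = (32*√(-3 + (-2*⅓ + 2*(⅕))²))*(27/8) = (32*√(-3 + (-⅔ + ⅖)²))*(27/8) = (32*√(-3 + (-4/15)²))*(27/8) = (32*√(-3 + 16/225))*(27/8) = (32*√(-659/225))*(27/8) = (32*(I*√659/15))*(27/8) = (32*I*√659/15)*(27/8) = 36*I*√659/5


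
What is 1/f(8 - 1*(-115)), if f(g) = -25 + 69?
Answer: 1/44 ≈ 0.022727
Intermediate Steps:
f(g) = 44
1/f(8 - 1*(-115)) = 1/44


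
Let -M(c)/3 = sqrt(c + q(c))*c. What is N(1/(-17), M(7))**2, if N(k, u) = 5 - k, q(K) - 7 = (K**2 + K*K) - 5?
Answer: 7396/289 ≈ 25.592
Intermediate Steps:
q(K) = 2 + 2*K**2 (q(K) = 7 + ((K**2 + K*K) - 5) = 7 + ((K**2 + K**2) - 5) = 7 + (2*K**2 - 5) = 7 + (-5 + 2*K**2) = 2 + 2*K**2)
M(c) = -3*c*sqrt(2 + c + 2*c**2) (M(c) = -3*sqrt(c + (2 + 2*c**2))*c = -3*sqrt(2 + c + 2*c**2)*c = -3*c*sqrt(2 + c + 2*c**2))
N(1/(-17), M(7))**2 = (5 - 1/(-17))**2 = (5 - 1*(-1/17))**2 = (5 + 1/17)**2 = (86/17)**2 = 7396/289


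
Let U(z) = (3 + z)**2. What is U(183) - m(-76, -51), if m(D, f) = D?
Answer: 34672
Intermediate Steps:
U(183) - m(-76, -51) = (3 + 183)**2 - 1*(-76) = 186**2 + 76 = 34596 + 76 = 34672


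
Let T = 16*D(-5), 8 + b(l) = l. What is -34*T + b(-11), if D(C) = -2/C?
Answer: -1183/5 ≈ -236.60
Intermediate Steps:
b(l) = -8 + l
T = 32/5 (T = 16*(-2/(-5)) = 16*(-2*(-⅕)) = 16*(⅖) = 32/5 ≈ 6.4000)
-34*T + b(-11) = -34*32/5 + (-8 - 11) = -1088/5 - 19 = -1183/5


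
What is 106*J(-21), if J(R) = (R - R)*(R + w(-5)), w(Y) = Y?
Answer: 0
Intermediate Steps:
J(R) = 0 (J(R) = (R - R)*(R - 5) = 0*(-5 + R) = 0)
106*J(-21) = 106*0 = 0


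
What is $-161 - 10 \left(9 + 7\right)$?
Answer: $-321$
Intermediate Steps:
$-161 - 10 \left(9 + 7\right) = -161 - 160 = -321$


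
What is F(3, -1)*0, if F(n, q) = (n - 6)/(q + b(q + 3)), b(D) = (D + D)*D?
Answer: 0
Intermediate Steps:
b(D) = 2*D**2 (b(D) = (2*D)*D = 2*D**2)
F(n, q) = (-6 + n)/(q + 2*(3 + q)**2) (F(n, q) = (n - 6)/(q + 2*(q + 3)**2) = (-6 + n)/(q + 2*(3 + q)**2))
F(3, -1)*0 = ((-6 + 3)/(-1 + 2*(3 - 1)**2))*0 = (-3/(-1 + 2*2**2))*0 = (-3/(-1 + 2*4))*0 = (-3/(-1 + 8))*0 = (-3/7)*0 = ((1/7)*(-3))*0 = -3/7*0 = 0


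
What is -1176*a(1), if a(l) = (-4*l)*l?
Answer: 4704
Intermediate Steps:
a(l) = -4*l²
-1176*a(1) = -(-4704)*1² = -(-4704) = -1176*(-4) = 4704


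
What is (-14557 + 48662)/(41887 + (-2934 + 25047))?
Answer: 6821/12800 ≈ 0.53289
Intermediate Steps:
(-14557 + 48662)/(41887 + (-2934 + 25047)) = 34105/(41887 + 22113) = 34105/64000 = 34105*(1/64000) = 6821/12800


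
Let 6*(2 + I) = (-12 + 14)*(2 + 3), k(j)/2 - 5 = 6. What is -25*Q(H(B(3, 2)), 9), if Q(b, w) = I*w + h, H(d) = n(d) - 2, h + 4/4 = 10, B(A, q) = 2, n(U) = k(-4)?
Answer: -150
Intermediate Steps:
k(j) = 22 (k(j) = 10 + 2*6 = 10 + 12 = 22)
n(U) = 22
h = 9 (h = -1 + 10 = 9)
I = -1/3 (I = -2 + ((-12 + 14)*(2 + 3))/6 = -2 + (2*5)/6 = -2 + (1/6)*10 = -2 + 5/3 = -1/3 ≈ -0.33333)
H(d) = 20 (H(d) = 22 - 2 = 20)
Q(b, w) = 9 - w/3 (Q(b, w) = -w/3 + 9 = 9 - w/3)
-25*Q(H(B(3, 2)), 9) = -25*(9 - 1/3*9) = -25*(9 - 3) = -25*6 = -150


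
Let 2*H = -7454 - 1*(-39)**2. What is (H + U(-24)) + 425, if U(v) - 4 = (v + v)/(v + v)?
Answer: -8115/2 ≈ -4057.5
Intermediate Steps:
U(v) = 5 (U(v) = 4 + (v + v)/(v + v) = 4 + (2*v)/((2*v)) = 4 + (2*v)*(1/(2*v)) = 4 + 1 = 5)
H = -8975/2 (H = (-7454 - 1*(-39)**2)/2 = (-7454 - 1*1521)/2 = (-7454 - 1521)/2 = (1/2)*(-8975) = -8975/2 ≈ -4487.5)
(H + U(-24)) + 425 = (-8975/2 + 5) + 425 = -8965/2 + 425 = -8115/2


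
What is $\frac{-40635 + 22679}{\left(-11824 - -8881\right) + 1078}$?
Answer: $\frac{17956}{1865} \approx 9.6279$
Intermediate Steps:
$\frac{-40635 + 22679}{\left(-11824 - -8881\right) + 1078} = - \frac{17956}{\left(-11824 + 8881\right) + 1078} = - \frac{17956}{-2943 + 1078} = - \frac{17956}{-1865} = \left(-17956\right) \left(- \frac{1}{1865}\right) = \frac{17956}{1865}$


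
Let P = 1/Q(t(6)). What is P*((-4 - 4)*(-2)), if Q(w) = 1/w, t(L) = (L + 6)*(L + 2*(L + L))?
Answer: 5760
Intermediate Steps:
t(L) = 5*L*(6 + L) (t(L) = (6 + L)*(L + 2*(2*L)) = (6 + L)*(L + 4*L) = (6 + L)*(5*L) = 5*L*(6 + L))
P = 360 (P = 1/(1/(5*6*(6 + 6))) = 1/(1/(5*6*12)) = 1/(1/360) = 360)
P*((-4 - 4)*(-2)) = 360*((-4 - 4)*(-2)) = 360*(-8*(-2)) = 360*16 = 5760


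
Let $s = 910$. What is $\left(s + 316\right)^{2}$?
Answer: $1503076$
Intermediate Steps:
$\left(s + 316\right)^{2} = \left(910 + 316\right)^{2} = 1226^{2} = 1503076$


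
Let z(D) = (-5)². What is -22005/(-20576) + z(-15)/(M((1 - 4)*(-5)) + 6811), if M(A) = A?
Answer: 75360265/70225888 ≈ 1.0731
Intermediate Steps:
z(D) = 25
-22005/(-20576) + z(-15)/(M((1 - 4)*(-5)) + 6811) = -22005/(-20576) + 25/((1 - 4)*(-5) + 6811) = -22005*(-1/20576) + 25/(-3*(-5) + 6811) = 22005/20576 + 25/(15 + 6811) = 22005/20576 + 25/6826 = 75360265/70225888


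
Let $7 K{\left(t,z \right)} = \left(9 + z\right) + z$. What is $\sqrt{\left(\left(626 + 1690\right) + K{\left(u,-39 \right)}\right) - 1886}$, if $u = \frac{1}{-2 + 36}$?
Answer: $\frac{\sqrt{20587}}{7} \approx 20.497$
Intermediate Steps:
$u = \frac{1}{34} \approx 0.029412$
$K{\left(t,z \right)} = \frac{9}{7} + \frac{2 z}{7}$ ($K{\left(t,z \right)} = \frac{\left(9 + z\right) + z}{7} = \frac{9 + 2 z}{7} = \frac{9}{7} + \frac{2 z}{7}$)
$\sqrt{\left(\left(626 + 1690\right) + K{\left(u,-39 \right)}\right) - 1886} = \sqrt{\left(\left(626 + 1690\right) + \left(\frac{9}{7} + \frac{2}{7} \left(-39\right)\right)\right) - 1886} = \sqrt{\left(2316 + \left(\frac{9}{7} - \frac{78}{7}\right)\right) - 1886} = \sqrt{\left(2316 - \frac{69}{7}\right) - 1886} = \sqrt{\frac{16143}{7} - 1886} = \sqrt{\frac{2941}{7}} = \frac{\sqrt{20587}}{7}$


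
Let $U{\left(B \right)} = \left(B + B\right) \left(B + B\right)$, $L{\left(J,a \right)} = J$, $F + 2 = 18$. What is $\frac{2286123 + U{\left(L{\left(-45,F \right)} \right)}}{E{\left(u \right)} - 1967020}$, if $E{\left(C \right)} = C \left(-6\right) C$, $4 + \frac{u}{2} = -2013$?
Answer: $- \frac{2294223}{99605956} \approx -0.023033$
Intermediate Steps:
$F = 16$ ($F = -2 + 18 = 16$)
$u = -4034$ ($u = -8 + 2 \left(-2013\right) = -8 - 4026 = -4034$)
$E{\left(C \right)} = - 6 C^{2}$ ($E{\left(C \right)} = - 6 C C = - 6 C^{2}$)
$U{\left(B \right)} = 4 B^{2}$ ($U{\left(B \right)} = 2 B 2 B = 4 B^{2}$)
$\frac{2286123 + U{\left(L{\left(-45,F \right)} \right)}}{E{\left(u \right)} - 1967020} = \frac{2286123 + 4 \left(-45\right)^{2}}{- 6 \left(-4034\right)^{2} - 1967020} = \frac{2286123 + 4 \cdot 2025}{\left(-6\right) 16273156 - 1967020} = \frac{2286123 + 8100}{-97638936 - 1967020} = \frac{2294223}{-99605956} = 2294223 \left(- \frac{1}{99605956}\right) = - \frac{2294223}{99605956}$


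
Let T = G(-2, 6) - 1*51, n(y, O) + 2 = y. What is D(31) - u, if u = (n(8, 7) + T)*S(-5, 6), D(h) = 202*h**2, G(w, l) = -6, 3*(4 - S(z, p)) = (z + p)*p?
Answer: 194224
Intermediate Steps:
n(y, O) = -2 + y
S(z, p) = 4 - p*(p + z)/3 (S(z, p) = 4 - (z + p)*p/3 = 4 - (p + z)*p/3 = 4 - p*(p + z)/3)
T = -57 (T = -6 - 1*51 = -6 - 51 = -57)
u = -102 (u = ((-2 + 8) - 57)*(4 - 1/3*6**2 - 1/3*6*(-5)) = (6 - 57)*(4 - 1/3*36 + 10) = -51*(4 - 12 + 10) = -51*2 = -102)
D(31) - u = 202*31**2 - 1*(-102) = 202*961 + 102 = 194122 + 102 = 194224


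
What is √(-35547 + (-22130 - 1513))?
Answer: I*√59190 ≈ 243.29*I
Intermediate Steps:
√(-35547 + (-22130 - 1513)) = √(-35547 - 23643) = √(-59190) = I*√59190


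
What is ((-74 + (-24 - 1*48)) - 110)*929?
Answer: -237824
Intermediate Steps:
((-74 + (-24 - 1*48)) - 110)*929 = ((-74 + (-24 - 48)) - 110)*929 = ((-74 - 72) - 110)*929 = (-146 - 110)*929 = -256*929 = -237824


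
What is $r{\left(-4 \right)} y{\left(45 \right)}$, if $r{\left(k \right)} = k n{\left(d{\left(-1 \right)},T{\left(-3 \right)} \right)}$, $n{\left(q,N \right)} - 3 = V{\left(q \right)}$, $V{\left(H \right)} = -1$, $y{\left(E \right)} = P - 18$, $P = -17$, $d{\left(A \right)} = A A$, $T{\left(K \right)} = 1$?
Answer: $280$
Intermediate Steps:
$d{\left(A \right)} = A^{2}$
$y{\left(E \right)} = -35$ ($y{\left(E \right)} = -17 - 18 = -35$)
$n{\left(q,N \right)} = 2$ ($n{\left(q,N \right)} = 3 - 1 = 2$)
$r{\left(k \right)} = 2 k$ ($r{\left(k \right)} = k 2 = 2 k$)
$r{\left(-4 \right)} y{\left(45 \right)} = 2 \left(-4\right) \left(-35\right) = \left(-8\right) \left(-35\right) = 280$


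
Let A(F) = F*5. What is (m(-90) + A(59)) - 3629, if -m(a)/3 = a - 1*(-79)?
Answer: -3301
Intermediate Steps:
A(F) = 5*F
m(a) = -237 - 3*a (m(a) = -3*(a - 1*(-79)) = -3*(a + 79) = -3*(79 + a) = -237 - 3*a)
(m(-90) + A(59)) - 3629 = ((-237 - 3*(-90)) + 5*59) - 3629 = ((-237 + 270) + 295) - 3629 = (33 + 295) - 3629 = 328 - 3629 = -3301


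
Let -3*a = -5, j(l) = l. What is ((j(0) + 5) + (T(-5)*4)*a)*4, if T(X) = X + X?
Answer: -740/3 ≈ -246.67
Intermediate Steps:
T(X) = 2*X
a = 5/3 (a = -⅓*(-5) = 5/3 ≈ 1.6667)
((j(0) + 5) + (T(-5)*4)*a)*4 = ((0 + 5) + ((2*(-5))*4)*(5/3))*4 = (5 - 10*4*(5/3))*4 = (5 - 40*5/3)*4 = (5 - 200/3)*4 = -185/3*4 = -740/3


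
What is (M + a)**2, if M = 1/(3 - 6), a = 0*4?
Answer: 1/9 ≈ 0.11111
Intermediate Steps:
a = 0
M = -1/3 (M = 1/(-3) = -1/3 ≈ -0.33333)
(M + a)**2 = (-1/3 + 0)**2 = (-1/3)**2 = 1/9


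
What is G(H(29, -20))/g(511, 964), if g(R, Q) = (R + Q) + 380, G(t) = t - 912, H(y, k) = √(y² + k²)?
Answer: -912/1855 + √1241/1855 ≈ -0.47265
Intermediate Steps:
H(y, k) = √(k² + y²)
G(t) = -912 + t
g(R, Q) = 380 + Q + R (g(R, Q) = (Q + R) + 380 = 380 + Q + R)
G(H(29, -20))/g(511, 964) = (-912 + √((-20)² + 29²))/(380 + 964 + 511) = (-912 + √(400 + 841))/1855 = (-912 + √1241)*(1/1855) = -912/1855 + √1241/1855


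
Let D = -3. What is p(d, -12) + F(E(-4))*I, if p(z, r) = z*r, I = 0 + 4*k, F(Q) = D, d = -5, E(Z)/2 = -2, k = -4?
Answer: 108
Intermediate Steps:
E(Z) = -4 (E(Z) = 2*(-2) = -4)
F(Q) = -3
I = -16 (I = 0 + 4*(-4) = 0 - 16 = -16)
p(z, r) = r*z
p(d, -12) + F(E(-4))*I = -12*(-5) - 3*(-16) = 60 + 48 = 108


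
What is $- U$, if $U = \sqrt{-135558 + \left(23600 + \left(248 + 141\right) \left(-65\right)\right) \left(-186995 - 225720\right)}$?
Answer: $- \sqrt{695289217} \approx -26368.0$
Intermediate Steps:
$U = \sqrt{695289217}$ ($U = \sqrt{-135558 + \left(23600 + 389 \left(-65\right)\right) \left(-412715\right)} = \sqrt{-135558 + \left(23600 - 25285\right) \left(-412715\right)} = \sqrt{-135558 - -695424775} = \sqrt{-135558 + 695424775} = \sqrt{695289217} \approx 26368.0$)
$- U = - \sqrt{695289217}$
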